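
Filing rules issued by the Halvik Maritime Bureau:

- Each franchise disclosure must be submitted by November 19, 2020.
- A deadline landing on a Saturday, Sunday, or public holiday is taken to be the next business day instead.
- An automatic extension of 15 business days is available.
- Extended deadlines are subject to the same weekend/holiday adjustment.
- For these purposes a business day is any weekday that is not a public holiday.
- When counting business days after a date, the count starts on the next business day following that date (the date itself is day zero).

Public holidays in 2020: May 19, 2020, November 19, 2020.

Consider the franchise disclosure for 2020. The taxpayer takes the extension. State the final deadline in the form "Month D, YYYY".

December 11, 2020

The stated deadline is November 19, 2020.
Because November 19, 2020 is a listed holiday, the deadline becomes November 20, 2020 (Friday).
Counting 15 further business days from November 20, 2020 reaches December 11, 2020.
December 11, 2020 is a Friday and not a listed holiday, so it stands.
Deadline: December 11, 2020.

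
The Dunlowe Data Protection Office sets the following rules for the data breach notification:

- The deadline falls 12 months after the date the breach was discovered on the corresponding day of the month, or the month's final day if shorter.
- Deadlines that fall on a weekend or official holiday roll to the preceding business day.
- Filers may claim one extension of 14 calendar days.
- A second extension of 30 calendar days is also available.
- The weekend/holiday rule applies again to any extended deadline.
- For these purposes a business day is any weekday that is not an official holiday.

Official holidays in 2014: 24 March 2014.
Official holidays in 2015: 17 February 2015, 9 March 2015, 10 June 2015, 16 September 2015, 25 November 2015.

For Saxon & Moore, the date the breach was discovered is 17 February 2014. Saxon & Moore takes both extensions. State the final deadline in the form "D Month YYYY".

12 months after 17 February 2014, on the same day of the month, is 17 February 2015.
Because 17 February 2015 is a listed holiday, the deadline becomes 16 February 2015 (Monday).
Add the 14 calendar-day extension to 16 February 2015: 2 March 2015.
2 March 2015 is a Monday and not a listed holiday, so it stands.
With the 30-day extension, 2 March 2015 becomes 1 April 2015.
1 April 2015 is a Wednesday and not a listed holiday, so it stands.
So the filing is due 1 April 2015.

1 April 2015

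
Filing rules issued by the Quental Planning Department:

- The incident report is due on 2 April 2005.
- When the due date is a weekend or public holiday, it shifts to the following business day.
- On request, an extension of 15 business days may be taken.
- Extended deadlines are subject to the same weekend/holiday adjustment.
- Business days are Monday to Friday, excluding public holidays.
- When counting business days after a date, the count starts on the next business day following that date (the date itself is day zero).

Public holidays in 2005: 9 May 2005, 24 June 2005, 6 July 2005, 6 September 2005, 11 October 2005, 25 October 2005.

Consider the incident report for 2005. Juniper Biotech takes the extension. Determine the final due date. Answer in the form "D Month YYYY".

The stated deadline is 2 April 2005.
2 April 2005 is a Saturday, so it moves to the next business day, 4 April 2005 (Monday).
Applying the 15-business-day extension: 15 business days after 4 April 2005 is 25 April 2005.
Since 25 April 2005 is a Monday and not a holiday, the date is unchanged.
Final deadline: 25 April 2005.

25 April 2005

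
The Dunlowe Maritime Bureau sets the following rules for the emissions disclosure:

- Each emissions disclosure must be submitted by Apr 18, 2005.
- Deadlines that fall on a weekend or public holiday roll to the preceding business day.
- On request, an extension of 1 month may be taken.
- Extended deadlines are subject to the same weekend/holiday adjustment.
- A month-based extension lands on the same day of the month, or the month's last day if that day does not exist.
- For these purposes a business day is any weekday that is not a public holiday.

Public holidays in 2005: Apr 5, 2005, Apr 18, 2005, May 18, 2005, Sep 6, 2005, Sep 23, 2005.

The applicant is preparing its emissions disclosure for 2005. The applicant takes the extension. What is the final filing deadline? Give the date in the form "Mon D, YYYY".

May 13, 2005

The statutory due date is Apr 18, 2005.
Apr 18, 2005 is a listed holiday, so it moves to the preceding business day, Apr 15, 2005 (Friday).
Applying the 1 month extension: 1 month after Apr 15, 2005 is May 15, 2005.
Because May 15, 2005 is a Sunday, the deadline becomes May 13, 2005 (Friday).
Final deadline: May 13, 2005.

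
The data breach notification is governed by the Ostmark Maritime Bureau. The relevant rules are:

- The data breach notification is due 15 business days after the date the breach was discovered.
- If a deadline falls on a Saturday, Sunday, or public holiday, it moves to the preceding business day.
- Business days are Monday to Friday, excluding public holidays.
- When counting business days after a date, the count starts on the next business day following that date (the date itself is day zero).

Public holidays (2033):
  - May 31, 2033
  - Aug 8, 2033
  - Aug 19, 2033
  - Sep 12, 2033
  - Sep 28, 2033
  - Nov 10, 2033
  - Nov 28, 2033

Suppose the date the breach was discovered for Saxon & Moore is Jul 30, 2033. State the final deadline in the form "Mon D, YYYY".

Starting the day after Jul 30, 2033 and counting 15 business days lands on Aug 23, 2033.
Aug 23, 2033 falls on a Tuesday, which is a business day, so no adjustment is needed.
So the filing is due Aug 23, 2033.

Aug 23, 2033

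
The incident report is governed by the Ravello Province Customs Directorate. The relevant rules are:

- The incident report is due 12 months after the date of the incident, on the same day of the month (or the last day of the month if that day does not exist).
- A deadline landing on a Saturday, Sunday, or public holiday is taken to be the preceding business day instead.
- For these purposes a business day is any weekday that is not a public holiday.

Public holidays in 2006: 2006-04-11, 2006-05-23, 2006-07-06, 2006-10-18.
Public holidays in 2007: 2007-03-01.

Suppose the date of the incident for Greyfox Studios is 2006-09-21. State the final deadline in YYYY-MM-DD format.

12 months after 2006-09-21, on the same day of the month, is 2007-09-21.
2007-09-21 is a Friday and not a listed holiday, so it stands.
Deadline: 2007-09-21.

2007-09-21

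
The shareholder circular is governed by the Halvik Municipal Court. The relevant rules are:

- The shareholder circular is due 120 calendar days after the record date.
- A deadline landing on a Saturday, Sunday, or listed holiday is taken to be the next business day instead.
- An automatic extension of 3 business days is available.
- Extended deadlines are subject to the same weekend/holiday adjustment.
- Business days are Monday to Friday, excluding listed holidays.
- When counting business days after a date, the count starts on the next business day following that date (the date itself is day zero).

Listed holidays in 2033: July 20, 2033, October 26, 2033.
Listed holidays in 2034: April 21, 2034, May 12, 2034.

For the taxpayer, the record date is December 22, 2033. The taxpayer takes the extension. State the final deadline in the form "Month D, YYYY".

120 calendar days after December 22, 2033 is April 21, 2034.
April 21, 2034 is a listed holiday; the next business day is April 24, 2034 (Monday).
The 3-business-day extension runs from April 24, 2034 to April 27, 2034.
April 27, 2034 (Thursday) is already a business day.
The final due date is April 27, 2034.

April 27, 2034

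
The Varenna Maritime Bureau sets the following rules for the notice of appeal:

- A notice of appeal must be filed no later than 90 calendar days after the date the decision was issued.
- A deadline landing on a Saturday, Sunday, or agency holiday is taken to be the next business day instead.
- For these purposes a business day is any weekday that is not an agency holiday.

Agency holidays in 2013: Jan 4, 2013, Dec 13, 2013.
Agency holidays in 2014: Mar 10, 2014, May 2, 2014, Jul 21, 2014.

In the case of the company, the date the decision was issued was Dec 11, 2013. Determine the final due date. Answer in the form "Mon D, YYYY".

Trigger date Dec 11, 2013 + 90 calendar days = Mar 11, 2014.
Since Mar 11, 2014 is a Tuesday and not a holiday, the date is unchanged.
So the filing is due Mar 11, 2014.

Mar 11, 2014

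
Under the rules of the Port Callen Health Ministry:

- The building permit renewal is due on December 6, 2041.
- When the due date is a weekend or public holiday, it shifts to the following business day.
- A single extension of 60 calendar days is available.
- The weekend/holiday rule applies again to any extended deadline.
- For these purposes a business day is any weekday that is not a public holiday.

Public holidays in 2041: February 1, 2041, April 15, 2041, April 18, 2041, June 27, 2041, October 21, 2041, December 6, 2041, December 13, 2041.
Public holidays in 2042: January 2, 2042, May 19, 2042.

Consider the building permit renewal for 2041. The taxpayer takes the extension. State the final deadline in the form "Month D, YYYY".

February 7, 2042

The stated deadline is December 6, 2041.
December 6, 2041 is a listed holiday, so it moves to the next business day, December 9, 2041 (Monday).
With the 60-day extension, December 9, 2041 becomes February 7, 2042.
February 7, 2042 is a Friday and not a listed holiday, so it stands.
The final due date is February 7, 2042.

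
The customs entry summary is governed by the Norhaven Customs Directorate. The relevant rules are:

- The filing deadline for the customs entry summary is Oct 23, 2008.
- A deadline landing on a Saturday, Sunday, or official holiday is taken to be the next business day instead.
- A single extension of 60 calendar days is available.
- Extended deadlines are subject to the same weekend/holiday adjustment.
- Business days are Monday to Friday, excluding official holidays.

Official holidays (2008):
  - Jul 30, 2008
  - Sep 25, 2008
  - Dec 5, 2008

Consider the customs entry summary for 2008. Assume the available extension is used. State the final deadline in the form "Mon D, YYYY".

The stated deadline is Oct 23, 2008.
Oct 23, 2008 falls on a Thursday, which is a business day, so no adjustment is needed.
Add the 60 calendar-day extension to Oct 23, 2008: Dec 22, 2008.
Since Dec 22, 2008 is a Monday and not a holiday, the date is unchanged.
So the filing is due Dec 22, 2008.

Dec 22, 2008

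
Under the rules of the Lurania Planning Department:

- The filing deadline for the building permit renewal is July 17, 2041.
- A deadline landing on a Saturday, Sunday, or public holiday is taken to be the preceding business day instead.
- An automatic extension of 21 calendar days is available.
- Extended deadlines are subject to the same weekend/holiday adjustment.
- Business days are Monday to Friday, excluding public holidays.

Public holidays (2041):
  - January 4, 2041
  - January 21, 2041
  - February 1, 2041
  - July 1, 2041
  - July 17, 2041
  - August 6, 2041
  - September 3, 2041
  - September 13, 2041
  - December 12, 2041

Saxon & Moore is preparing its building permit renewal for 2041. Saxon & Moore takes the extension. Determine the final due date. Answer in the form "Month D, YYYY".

The statutory due date is July 17, 2041.
Because July 17, 2041 is a listed holiday, the deadline becomes July 16, 2041 (Tuesday).
The 21-calendar-day extension moves the deadline from July 16, 2041 to August 6, 2041.
August 6, 2041 is a listed holiday; the preceding business day is August 5, 2041 (Monday).
Deadline: August 5, 2041.

August 5, 2041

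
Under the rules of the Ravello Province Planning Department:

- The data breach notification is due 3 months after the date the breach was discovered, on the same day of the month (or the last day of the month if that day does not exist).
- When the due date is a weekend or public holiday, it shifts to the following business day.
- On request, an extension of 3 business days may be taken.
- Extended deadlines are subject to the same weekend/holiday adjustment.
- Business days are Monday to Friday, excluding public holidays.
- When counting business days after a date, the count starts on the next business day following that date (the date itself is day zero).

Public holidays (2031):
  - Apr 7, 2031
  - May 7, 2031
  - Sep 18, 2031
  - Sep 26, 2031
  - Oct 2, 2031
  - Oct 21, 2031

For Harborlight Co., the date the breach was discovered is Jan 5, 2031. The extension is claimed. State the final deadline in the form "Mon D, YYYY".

Apr 11, 2031

3 months after Jan 5, 2031, on the same day of the month, is Apr 5, 2031.
Apr 5, 2031 falls on a Saturday. Rolling to the next business day gives Apr 8, 2031, a Tuesday.
Counting 3 further business days from Apr 8, 2031 reaches Apr 11, 2031.
Apr 11, 2031 falls on a Friday, which is a business day, so no adjustment is needed.
The final due date is Apr 11, 2031.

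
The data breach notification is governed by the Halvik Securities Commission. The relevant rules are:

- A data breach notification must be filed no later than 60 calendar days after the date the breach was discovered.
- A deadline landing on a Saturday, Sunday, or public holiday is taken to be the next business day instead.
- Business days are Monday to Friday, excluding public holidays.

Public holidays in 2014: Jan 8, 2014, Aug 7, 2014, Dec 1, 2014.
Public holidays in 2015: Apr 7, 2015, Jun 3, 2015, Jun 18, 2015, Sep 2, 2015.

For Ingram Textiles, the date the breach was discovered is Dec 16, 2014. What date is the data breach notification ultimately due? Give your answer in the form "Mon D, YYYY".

From Dec 16, 2014, 60 calendar days later is Feb 14, 2015.
Because Feb 14, 2015 is a Saturday, the deadline becomes Feb 16, 2015 (Monday).
Final deadline: Feb 16, 2015.

Feb 16, 2015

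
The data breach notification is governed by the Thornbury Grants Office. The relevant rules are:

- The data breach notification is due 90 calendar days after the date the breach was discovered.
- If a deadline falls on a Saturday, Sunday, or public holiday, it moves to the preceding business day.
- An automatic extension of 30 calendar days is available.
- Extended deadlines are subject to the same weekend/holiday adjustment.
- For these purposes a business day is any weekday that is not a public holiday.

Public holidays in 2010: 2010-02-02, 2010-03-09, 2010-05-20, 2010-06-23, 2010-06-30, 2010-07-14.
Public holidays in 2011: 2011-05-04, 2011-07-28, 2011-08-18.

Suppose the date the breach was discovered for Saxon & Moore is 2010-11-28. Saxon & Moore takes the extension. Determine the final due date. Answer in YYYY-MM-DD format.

2011-03-25

90 calendar days after 2010-11-28 is 2011-02-26.
2011-02-26 is a Saturday, so it moves to the preceding business day, 2011-02-25 (Friday).
With the 30-day extension, 2011-02-25 becomes 2011-03-27.
2011-03-27 falls on a Sunday. Rolling to the preceding business day gives 2011-03-25, a Friday.
Deadline: 2011-03-25.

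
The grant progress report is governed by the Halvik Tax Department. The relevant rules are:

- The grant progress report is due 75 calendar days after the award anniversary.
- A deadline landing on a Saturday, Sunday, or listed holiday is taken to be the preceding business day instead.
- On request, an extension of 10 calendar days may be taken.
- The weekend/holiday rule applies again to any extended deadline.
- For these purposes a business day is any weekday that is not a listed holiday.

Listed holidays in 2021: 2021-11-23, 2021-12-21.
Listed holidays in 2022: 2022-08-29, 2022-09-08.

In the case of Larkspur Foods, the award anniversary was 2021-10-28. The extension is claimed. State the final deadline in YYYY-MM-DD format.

Trigger date 2021-10-28 + 75 calendar days = 2022-01-11.
2022-01-11 is a Tuesday and not a listed holiday, so it stands.
Applying the 10-calendar-day extension: 2022-01-11 + 10 days = 2022-01-21.
2022-01-21 is a Friday and not a listed holiday, so it stands.
So the filing is due 2022-01-21.

2022-01-21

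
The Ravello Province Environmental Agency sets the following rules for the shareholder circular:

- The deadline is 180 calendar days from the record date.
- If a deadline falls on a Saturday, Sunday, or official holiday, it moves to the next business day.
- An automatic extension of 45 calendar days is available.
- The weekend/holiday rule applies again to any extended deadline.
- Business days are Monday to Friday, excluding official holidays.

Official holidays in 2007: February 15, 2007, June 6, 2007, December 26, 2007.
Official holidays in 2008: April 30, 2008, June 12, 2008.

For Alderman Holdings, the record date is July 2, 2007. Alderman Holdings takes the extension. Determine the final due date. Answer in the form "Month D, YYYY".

February 14, 2008

Trigger date July 2, 2007 + 180 calendar days = December 29, 2007.
December 29, 2007 is a Saturday, so it moves to the next business day, December 31, 2007 (Monday).
Applying the 45-calendar-day extension: December 31, 2007 + 45 days = February 14, 2008.
February 14, 2008 falls on a Thursday, which is a business day, so no adjustment is needed.
Deadline: February 14, 2008.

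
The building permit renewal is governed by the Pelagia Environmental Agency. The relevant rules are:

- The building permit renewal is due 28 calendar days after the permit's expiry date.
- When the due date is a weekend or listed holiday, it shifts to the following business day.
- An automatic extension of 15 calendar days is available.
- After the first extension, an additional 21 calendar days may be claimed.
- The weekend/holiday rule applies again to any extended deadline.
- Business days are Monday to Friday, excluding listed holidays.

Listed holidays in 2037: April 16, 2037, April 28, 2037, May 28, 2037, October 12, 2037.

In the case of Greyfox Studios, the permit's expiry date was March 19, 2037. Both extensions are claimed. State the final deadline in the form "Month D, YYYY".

May 25, 2037

Adding 28 calendar days to March 19, 2037 gives April 16, 2037.
Because April 16, 2037 is a listed holiday, the deadline becomes April 17, 2037 (Friday).
Applying the 15-calendar-day extension: April 17, 2037 + 15 days = May 2, 2037.
Because May 2, 2037 is a Saturday, the deadline becomes May 4, 2037 (Monday).
Add the 21 calendar-day extension to May 4, 2037: May 25, 2037.
Since May 25, 2037 is a Monday and not a holiday, the date is unchanged.
Final deadline: May 25, 2037.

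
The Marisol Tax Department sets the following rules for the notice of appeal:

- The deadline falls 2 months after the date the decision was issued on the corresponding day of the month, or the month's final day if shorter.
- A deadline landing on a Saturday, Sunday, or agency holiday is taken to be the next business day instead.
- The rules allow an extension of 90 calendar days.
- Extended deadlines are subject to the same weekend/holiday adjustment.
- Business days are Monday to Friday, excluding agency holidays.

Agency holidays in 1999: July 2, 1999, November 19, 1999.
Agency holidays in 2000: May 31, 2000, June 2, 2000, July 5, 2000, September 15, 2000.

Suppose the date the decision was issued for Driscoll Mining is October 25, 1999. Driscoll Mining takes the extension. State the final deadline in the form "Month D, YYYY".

2 months from October 25, 1999 is December 25, 1999.
Because December 25, 1999 is a Saturday, the deadline becomes December 27, 1999 (Monday).
The 90-calendar-day extension moves the deadline from December 27, 1999 to March 26, 2000.
March 26, 2000 is a Sunday, so it moves to the next business day, March 27, 2000 (Monday).
So the filing is due March 27, 2000.

March 27, 2000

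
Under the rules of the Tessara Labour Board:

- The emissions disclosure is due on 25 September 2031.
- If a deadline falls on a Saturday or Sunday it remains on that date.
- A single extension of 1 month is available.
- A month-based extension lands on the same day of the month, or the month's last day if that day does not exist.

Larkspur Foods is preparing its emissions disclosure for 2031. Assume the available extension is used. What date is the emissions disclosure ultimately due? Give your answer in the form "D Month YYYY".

The statutory due date is 25 September 2031.
No adjustment is made for weekends or holidays, so 25 September 2031 stands.
The 1 month extension carries 25 September 2031 to 25 October 2031.
No adjustment is made for weekends or holidays, so 25 October 2031 stands.
Final deadline: 25 October 2031.

25 October 2031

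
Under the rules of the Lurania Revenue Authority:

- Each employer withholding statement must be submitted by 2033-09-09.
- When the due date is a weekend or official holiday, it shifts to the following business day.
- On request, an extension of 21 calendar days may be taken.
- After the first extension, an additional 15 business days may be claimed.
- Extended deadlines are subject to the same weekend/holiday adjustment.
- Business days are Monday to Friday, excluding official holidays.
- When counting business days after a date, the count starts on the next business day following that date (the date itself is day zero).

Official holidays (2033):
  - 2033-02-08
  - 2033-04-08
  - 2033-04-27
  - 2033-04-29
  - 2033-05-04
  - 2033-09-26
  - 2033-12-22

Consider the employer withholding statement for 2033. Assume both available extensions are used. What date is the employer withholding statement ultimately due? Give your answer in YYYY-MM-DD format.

2033-10-21

The statutory due date is 2033-09-09.
2033-09-09 falls on a Friday, which is a business day, so no adjustment is needed.
Applying the 21-calendar-day extension: 2033-09-09 + 21 days = 2033-09-30.
2033-09-30 falls on a Friday, which is a business day, so no adjustment is needed.
Counting 15 further business days from 2033-09-30 reaches 2033-10-21.
2033-10-21 falls on a Friday, which is a business day, so no adjustment is needed.
Deadline: 2033-10-21.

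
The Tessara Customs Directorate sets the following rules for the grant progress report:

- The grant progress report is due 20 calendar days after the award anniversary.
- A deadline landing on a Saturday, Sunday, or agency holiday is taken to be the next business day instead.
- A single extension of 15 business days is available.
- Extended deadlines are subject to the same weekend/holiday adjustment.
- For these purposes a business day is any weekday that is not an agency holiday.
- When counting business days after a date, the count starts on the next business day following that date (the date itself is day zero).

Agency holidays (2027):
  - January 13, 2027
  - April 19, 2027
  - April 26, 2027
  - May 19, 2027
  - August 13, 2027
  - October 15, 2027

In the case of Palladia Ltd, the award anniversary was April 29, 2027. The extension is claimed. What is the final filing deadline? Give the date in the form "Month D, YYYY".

June 10, 2027

20 calendar days after April 29, 2027 is May 19, 2027.
May 19, 2027 is a listed holiday; the next business day is May 20, 2027 (Thursday).
The 15-business-day extension runs from May 20, 2027 to June 10, 2027.
Since June 10, 2027 is a Thursday and not a holiday, the date is unchanged.
Deadline: June 10, 2027.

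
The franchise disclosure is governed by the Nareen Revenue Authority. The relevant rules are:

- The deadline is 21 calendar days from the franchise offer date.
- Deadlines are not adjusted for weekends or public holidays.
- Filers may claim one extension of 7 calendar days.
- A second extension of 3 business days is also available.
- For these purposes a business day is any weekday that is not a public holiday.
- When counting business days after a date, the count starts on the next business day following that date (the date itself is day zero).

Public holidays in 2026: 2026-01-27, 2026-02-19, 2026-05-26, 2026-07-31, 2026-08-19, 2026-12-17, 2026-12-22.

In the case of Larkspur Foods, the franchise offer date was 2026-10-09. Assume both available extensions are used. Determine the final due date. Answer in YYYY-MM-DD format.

21 calendar days after 2026-10-09 is 2026-10-30.
2026-10-30 is a Friday; no weekend or holiday adjustment applies.
Add the 7 calendar-day extension to 2026-10-30: 2026-11-06.
2026-11-06 falls on a Friday. The rules make no weekend/holiday allowance, so it remains 2026-11-06.
The 3-business-day extension runs from 2026-11-06 to 2026-11-11.
2026-11-11 falls on a Wednesday. The rules make no weekend/holiday allowance, so it remains 2026-11-11.
The final due date is 2026-11-11.

2026-11-11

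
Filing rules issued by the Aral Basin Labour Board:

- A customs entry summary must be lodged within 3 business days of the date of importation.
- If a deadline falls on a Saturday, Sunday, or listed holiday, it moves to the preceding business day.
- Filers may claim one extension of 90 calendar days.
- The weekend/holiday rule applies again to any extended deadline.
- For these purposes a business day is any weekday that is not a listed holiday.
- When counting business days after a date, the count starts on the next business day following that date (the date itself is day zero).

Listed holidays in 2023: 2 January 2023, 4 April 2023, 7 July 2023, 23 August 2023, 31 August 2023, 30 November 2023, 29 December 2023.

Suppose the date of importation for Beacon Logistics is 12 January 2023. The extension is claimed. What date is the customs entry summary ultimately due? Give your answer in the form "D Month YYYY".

Counting 3 business days after 12 January 2023 (skipping weekends and listed holidays) reaches 17 January 2023.
17 January 2023 falls on a Tuesday, which is a business day, so no adjustment is needed.
With the 90-day extension, 17 January 2023 becomes 17 April 2023.
17 April 2023 is a Monday and not a listed holiday, so it stands.
Final deadline: 17 April 2023.

17 April 2023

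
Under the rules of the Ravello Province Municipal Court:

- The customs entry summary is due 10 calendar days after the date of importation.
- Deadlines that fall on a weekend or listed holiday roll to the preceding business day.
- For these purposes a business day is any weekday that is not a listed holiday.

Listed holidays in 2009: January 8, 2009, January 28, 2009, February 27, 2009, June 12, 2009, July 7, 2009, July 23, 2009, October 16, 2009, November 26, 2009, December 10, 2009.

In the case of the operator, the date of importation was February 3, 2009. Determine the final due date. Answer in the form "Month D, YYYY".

From February 3, 2009, 10 calendar days later is February 13, 2009.
February 13, 2009 is a Friday and not a listed holiday, so it stands.
Deadline: February 13, 2009.

February 13, 2009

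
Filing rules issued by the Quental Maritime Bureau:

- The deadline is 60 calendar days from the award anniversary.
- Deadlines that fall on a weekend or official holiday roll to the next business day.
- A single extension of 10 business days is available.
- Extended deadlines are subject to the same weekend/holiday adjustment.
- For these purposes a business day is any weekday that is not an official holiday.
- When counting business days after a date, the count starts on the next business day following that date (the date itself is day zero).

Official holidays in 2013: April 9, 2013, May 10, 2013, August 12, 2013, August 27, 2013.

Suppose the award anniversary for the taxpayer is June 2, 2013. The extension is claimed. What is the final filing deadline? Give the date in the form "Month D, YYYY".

Adding 60 calendar days to June 2, 2013 gives August 1, 2013.
August 1, 2013 (Thursday) is already a business day.
Applying the 10-business-day extension: 10 business days after August 1, 2013 is August 16, 2013.
August 16, 2013 is a Friday and not a listed holiday, so it stands.
Deadline: August 16, 2013.

August 16, 2013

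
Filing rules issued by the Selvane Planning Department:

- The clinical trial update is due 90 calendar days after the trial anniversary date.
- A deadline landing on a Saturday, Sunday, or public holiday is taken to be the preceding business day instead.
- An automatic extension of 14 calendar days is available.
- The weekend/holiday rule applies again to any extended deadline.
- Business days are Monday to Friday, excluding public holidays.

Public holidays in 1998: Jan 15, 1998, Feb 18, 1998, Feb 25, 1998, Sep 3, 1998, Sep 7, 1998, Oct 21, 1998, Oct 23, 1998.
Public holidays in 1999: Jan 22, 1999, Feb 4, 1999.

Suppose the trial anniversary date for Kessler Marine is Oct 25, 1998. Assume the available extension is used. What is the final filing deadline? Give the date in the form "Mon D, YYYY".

Trigger date Oct 25, 1998 + 90 calendar days = Jan 23, 1999.
Because Jan 23, 1999 is a Saturday, the deadline becomes Jan 21, 1999 (Thursday).
Applying the 14-calendar-day extension: Jan 21, 1999 + 14 days = Feb 4, 1999.
Because Feb 4, 1999 is a listed holiday, the deadline becomes Feb 3, 1999 (Wednesday).
Deadline: Feb 3, 1999.

Feb 3, 1999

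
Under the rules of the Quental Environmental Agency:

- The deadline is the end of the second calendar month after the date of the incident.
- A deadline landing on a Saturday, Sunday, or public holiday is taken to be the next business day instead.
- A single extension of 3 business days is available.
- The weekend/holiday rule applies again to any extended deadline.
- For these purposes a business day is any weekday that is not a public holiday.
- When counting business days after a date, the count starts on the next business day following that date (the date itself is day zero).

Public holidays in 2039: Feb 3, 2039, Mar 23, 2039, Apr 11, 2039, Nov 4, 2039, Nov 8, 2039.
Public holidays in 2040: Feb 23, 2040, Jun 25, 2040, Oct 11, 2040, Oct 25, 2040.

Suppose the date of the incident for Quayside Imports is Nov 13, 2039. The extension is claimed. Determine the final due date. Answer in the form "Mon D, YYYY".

The second month after Nov 13, 2039 is January 2040, whose last day is Jan 31, 2040.
Since Jan 31, 2040 is a Tuesday and not a holiday, the date is unchanged.
The 3-business-day extension runs from Jan 31, 2040 to Feb 3, 2040.
Feb 3, 2040 falls on a Friday, which is a business day, so no adjustment is needed.
Final deadline: Feb 3, 2040.

Feb 3, 2040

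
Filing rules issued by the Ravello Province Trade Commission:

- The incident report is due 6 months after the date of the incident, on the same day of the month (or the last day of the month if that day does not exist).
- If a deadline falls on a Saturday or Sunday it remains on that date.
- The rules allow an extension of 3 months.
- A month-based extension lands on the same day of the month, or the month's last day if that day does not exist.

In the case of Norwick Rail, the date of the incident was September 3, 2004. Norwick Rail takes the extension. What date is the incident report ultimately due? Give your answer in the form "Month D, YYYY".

June 3, 2005

Moving 6 months forward from September 3, 2004 on the corresponding day gives March 3, 2005.
March 3, 2005 is a Thursday; no weekend or holiday adjustment applies.
Add 3 months to March 3, 2005: June 3, 2005.
June 3, 2005 is a Friday; no weekend or holiday adjustment applies.
The final due date is June 3, 2005.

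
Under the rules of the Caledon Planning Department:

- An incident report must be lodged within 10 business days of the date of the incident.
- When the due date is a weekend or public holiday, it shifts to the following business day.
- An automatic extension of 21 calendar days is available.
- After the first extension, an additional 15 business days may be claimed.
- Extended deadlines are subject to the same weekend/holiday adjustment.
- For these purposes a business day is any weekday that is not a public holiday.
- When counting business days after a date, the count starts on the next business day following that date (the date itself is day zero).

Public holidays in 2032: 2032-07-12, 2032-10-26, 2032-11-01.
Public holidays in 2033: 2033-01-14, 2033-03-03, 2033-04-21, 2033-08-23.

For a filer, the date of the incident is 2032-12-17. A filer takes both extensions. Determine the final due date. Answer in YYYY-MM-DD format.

Counting 10 business days after 2032-12-17 (skipping weekends and listed holidays) reaches 2032-12-31.
2032-12-31 is a Friday and not a listed holiday, so it stands.
The 21-calendar-day extension moves the deadline from 2032-12-31 to 2033-01-21.
2033-01-21 falls on a Friday, which is a business day, so no adjustment is needed.
The 15-business-day extension runs from 2033-01-21 to 2033-02-11.
2033-02-11 falls on a Friday, which is a business day, so no adjustment is needed.
The final due date is 2033-02-11.

2033-02-11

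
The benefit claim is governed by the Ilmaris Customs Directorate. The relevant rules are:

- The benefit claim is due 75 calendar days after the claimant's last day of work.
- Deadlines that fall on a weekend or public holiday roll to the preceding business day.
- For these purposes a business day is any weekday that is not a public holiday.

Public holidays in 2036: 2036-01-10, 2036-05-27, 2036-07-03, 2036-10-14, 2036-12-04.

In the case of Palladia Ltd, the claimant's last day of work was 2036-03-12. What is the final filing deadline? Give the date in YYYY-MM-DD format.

2036-05-26

Adding 75 calendar days to 2036-03-12 gives 2036-05-26.
2036-05-26 is a Monday and not a listed holiday, so it stands.
Final deadline: 2036-05-26.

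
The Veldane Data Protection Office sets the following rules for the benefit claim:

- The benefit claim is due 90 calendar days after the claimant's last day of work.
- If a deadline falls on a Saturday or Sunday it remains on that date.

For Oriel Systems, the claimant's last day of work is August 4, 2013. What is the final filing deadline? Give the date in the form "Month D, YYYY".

November 2, 2013

Trigger date August 4, 2013 + 90 calendar days = November 2, 2013.
November 2, 2013 falls on a Saturday. The rules make no weekend/holiday allowance, so it remains November 2, 2013.
Deadline: November 2, 2013.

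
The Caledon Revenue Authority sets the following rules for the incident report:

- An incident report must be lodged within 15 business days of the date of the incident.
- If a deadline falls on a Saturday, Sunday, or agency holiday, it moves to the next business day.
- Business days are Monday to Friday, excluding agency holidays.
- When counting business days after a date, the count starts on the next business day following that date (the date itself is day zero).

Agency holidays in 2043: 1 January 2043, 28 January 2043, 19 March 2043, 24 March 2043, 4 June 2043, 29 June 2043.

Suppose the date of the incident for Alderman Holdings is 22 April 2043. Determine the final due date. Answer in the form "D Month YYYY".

13 May 2043

Starting the day after 22 April 2043 and counting 15 business days lands on 13 May 2043.
Since 13 May 2043 is a Wednesday and not a holiday, the date is unchanged.
Deadline: 13 May 2043.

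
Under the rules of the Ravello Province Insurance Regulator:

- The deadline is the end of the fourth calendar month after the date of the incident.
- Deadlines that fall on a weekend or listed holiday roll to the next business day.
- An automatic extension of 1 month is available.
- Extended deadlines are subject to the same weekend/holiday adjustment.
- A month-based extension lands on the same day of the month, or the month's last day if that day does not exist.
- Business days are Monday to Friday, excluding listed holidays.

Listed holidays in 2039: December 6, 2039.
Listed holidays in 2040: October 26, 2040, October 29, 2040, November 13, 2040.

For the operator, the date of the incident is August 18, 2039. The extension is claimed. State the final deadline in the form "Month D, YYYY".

February 2, 2040

4 months after August 18, 2039 falls in December 2039; the last day of that month is December 31, 2039.
December 31, 2039 falls on a Saturday. Rolling to the next business day gives January 2, 2040, a Monday.
The 1 month extension carries January 2, 2040 to February 2, 2040.
February 2, 2040 (Thursday) is already a business day.
The final due date is February 2, 2040.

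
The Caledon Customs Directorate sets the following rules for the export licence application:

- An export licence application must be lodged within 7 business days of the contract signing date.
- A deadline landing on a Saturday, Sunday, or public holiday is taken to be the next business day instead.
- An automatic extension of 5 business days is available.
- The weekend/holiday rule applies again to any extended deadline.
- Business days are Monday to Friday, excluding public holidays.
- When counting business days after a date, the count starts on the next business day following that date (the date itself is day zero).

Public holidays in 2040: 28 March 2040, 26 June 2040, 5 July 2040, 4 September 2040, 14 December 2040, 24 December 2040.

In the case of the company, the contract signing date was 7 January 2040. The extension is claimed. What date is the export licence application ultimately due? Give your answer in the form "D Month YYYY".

24 January 2040

Counting 7 business days after 7 January 2040 (skipping weekends and listed holidays) reaches 17 January 2040.
Since 17 January 2040 is a Tuesday and not a holiday, the date is unchanged.
Applying the 5-business-day extension: 5 business days after 17 January 2040 is 24 January 2040.
Since 24 January 2040 is a Tuesday and not a holiday, the date is unchanged.
The final due date is 24 January 2040.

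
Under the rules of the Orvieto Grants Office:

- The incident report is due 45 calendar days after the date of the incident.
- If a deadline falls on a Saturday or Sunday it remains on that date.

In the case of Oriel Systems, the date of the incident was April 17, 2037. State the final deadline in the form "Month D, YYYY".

June 1, 2037

From April 17, 2037, 45 calendar days later is June 1, 2037.
June 1, 2037 falls on a Monday. The rules make no weekend/holiday allowance, so it remains June 1, 2037.
Deadline: June 1, 2037.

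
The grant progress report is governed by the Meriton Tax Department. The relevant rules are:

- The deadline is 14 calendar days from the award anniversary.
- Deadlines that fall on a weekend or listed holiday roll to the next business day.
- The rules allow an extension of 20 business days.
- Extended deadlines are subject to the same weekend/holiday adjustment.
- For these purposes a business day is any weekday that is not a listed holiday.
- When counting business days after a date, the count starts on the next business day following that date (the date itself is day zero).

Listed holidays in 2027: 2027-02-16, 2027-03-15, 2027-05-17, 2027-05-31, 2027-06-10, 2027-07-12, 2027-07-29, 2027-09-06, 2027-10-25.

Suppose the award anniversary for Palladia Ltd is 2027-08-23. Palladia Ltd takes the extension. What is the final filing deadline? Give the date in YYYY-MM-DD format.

From 2027-08-23, 14 calendar days later is 2027-09-06.
2027-09-06 is a listed holiday, so it moves to the next business day, 2027-09-07 (Tuesday).
Counting 20 further business days from 2027-09-07 reaches 2027-10-05.
Since 2027-10-05 is a Tuesday and not a holiday, the date is unchanged.
Final deadline: 2027-10-05.

2027-10-05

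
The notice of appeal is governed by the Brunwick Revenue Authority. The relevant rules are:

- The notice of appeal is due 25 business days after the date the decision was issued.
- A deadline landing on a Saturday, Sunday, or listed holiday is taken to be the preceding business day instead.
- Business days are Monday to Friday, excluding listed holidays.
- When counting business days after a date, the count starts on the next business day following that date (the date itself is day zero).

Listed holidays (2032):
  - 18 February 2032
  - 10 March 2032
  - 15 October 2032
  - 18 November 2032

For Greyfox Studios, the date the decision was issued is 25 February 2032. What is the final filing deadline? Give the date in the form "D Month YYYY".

Starting the day after 25 February 2032 and counting 25 business days lands on 1 April 2032.
1 April 2032 (Thursday) is already a business day.
Final deadline: 1 April 2032.

1 April 2032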